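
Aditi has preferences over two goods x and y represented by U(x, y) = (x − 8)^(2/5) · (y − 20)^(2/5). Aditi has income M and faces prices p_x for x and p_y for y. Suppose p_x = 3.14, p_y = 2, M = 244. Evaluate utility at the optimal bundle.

V = 17.4599

MRS = (y−20)/(x−8). Tangency with p_x/p_y gives y−20 = (p_x/p_y)·(x−8).
After buying the subsistence bundle (8, 20), a share 0.5 of the remaining income goes to x: x* = 8 + 0.5·(M − 8p_x − 20p_y)/p_x.
Discretionary income = 244 − 8·3.14 − 20·2 = 178.88; x* = 8 + 0.5·178.88/3.14 = 36.4841; y* = 20 + 0.5·178.88/2 = 64.72.
Utility at the optimum: U(36.4841, 64.72) = 17.4599.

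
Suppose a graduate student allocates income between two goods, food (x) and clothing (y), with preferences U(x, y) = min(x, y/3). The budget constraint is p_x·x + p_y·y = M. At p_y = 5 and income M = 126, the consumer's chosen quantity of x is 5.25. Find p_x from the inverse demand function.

With perfect complements, no substitution: consume in ratio x:y = 1:3.
Budget: p_x·x + p_y·3·x = M, so (p_x + 3·p_y)·x = M.
Demand: x*(p_x,p_y,M) = M/(p_x + 3·p_y), y* = 3·M/(p_x + 3·p_y).
Set x* = 5.25 in the demand function and solve for p_x: p_x = 9.

p_x = 9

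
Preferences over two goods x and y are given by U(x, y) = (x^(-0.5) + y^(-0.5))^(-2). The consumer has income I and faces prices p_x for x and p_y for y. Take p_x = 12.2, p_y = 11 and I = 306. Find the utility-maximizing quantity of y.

y* = 13.6691

Substitute y = (y/x)·x into the budget: x* = I/(p_x + p_y·(y/x)).
Numerically y/x = 1.071465, so x* = 306/(12.2 + 11·1.071465) = 12.7574 and y* = 1.071465·12.7574 = 13.6691.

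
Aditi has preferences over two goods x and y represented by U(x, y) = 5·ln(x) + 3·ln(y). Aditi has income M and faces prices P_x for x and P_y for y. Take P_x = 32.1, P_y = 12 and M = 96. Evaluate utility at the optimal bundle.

V = 6.4233

MU_x/MU_y = (5·y)/(3·x); tangency sets this equal to P_x/P_y.
Rearranging, P_y·y = (3/5)·P_x·x. Substituting into the budget gives P_x·x·(1 + (3/5)) = M.
Demand: x*(P_x,P_y,M) = 0.625·M/P_x and y* = 0.375·M/P_y.
At P_x=32.1, P_y=12, M=96: x* = 0.625·96/32.1 = 1.8692, y* = 3.
Utility at the optimum: U(1.8692, 3) = 6.4233.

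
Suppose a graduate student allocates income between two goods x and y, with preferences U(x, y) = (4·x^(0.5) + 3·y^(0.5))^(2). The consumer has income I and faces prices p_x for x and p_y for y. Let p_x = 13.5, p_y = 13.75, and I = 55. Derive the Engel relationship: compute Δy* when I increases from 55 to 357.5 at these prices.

Δy* = 7.8272

MU_x ∝ 4·x^(-0.5), MU_y ∝ 3·y^(-0.5), so MRS = (4/3)·(y/x)^(0.5) = p_x/p_y.
Solve for the ratio: y/x = [(3/4)·p_x/p_y]^(2).
With the ratio pinned down, the budget gives x* = I/(p_x + p_y·(y/x)) and y* = (y/x)·x*.
Numerically y/x = 0.542231, so x* = 55/(13.5 + 13.75·0.542231) = 2.6246 and y* = 0.542231·2.6246 = 1.4231.
At I' = 357.5: y* = 9.2504. Change: 9.2504 − 1.4231 = 7.8272.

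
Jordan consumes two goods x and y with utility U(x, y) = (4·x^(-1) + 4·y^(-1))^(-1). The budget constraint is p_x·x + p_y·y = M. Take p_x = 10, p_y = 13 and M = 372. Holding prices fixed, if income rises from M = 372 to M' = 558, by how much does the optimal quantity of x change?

MU_x ∝ 4·x^(-2), MU_y ∝ 4·y^(-2), so MRS = (y/x)^(2) = p_x/p_y.
Solve for the ratio: y/x = [p_x/p_y]^(0.5).
Substitute y = (y/x)·x into the budget: x* = M/(p_x + p_y·(y/x)).
Numerically y/x = 0.877058, so x* = 372/(10 + 13·0.877058) = 17.3818.
At M' = 558: x* = 26.0726. Change: 26.0726 − 17.3818 = 8.6909.

Δx* = 8.6909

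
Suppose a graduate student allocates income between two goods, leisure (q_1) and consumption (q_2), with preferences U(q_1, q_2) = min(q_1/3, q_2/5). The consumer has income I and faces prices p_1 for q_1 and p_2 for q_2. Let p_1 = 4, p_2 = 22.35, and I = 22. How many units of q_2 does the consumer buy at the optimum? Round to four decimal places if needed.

With perfect complements, no substitution: consume in ratio q_1:q_2 = 3:5.
Budget: p_1·q_1 + p_2·(5/3)·q_1 = I, so (3·p_1 + 5·p_2)·q_1 = 3·I.
Demand: q_1*(p_1,p_2,I) = 3·I/(3·p_1 + 5·p_2), q_2* = 5·I/(3·p_1 + 5·p_2).
Here 3·4 + 5·22.35 = 123.75, giving q_2* = 0.8889.

q_2* = 0.8889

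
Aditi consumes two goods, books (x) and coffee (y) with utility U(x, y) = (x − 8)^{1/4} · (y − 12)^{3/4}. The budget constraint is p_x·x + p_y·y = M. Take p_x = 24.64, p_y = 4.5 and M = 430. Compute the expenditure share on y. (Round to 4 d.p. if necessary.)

share on y = 0.4376

This is Cobb-Douglas in (x−8, y−12): tangency gives 0.25·p_y·(y−12) = 0.75·p_x·(x−8).
After buying the subsistence bundle (8, 12), a share 0.25 of the remaining income goes to x: x* = 8 + 0.25·(M − 8p_x − 12p_y)/p_x.
Discretionary income = 430 − 8·24.64 − 12·4.5 = 178.88; x* = 8 + 0.25·178.88/24.64 = 9.8149; y* = 12 + 0.75·178.88/4.5 = 41.8133.
Expenditure on y: 4.5·41.8133 = 188.16; share = 0.4376.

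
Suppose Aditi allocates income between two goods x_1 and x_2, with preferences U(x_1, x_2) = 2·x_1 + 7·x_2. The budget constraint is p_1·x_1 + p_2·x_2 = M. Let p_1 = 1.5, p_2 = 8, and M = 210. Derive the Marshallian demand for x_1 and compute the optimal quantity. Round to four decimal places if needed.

Perfect substitutes: compare marginal utility per dollar. 2/p_1 vs 7/p_2 → 1.3333 vs 0.875.
x_1 gives more utility per dollar, so spend all income on x_1: x_1* = M/p_1, x_2* = 0.
Numerically: x_1* = 140, x_2* = 0.

x_1* = 140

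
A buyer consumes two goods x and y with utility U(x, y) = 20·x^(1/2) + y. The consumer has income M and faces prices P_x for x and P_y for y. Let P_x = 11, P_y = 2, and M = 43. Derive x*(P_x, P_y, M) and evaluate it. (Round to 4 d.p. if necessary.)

Solve: √x = 10·P_y/P_x, so x*(P_x,P_y) = (10·P_y/P_x)², and y* = (M − P_x·x*)/P_y.
Plugging in: x* = (10·2/11)² = 3.3058.

x* = 3.3058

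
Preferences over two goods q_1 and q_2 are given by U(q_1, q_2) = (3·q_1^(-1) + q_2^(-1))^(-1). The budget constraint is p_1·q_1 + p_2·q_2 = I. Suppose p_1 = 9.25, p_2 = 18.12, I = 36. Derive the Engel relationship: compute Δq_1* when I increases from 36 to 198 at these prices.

MU_q_1 ∝ 3·q_1^(-2), MU_q_2 ∝ q_2^(-2), so MRS = 3·(q_2/q_1)^(2) = p_1/p_2.
Hence q_2/q_1 = ((1/3)·p_1/p_2)^(1/(2)), i.e. raised to the 0.5 power.
Substitute q_2 = (q_2/q_1)·q_1 into the budget: q_1* = I/(p_1 + p_2·(q_2/q_1)).
Numerically q_2/q_1 = 0.412507, so q_1* = 36/(9.25 + 18.12·0.412507) = 2.1525.
At I' = 198: q_1* = 11.8388. Change: 11.8388 − 2.1525 = 9.6863.

Δq_1* = 9.6863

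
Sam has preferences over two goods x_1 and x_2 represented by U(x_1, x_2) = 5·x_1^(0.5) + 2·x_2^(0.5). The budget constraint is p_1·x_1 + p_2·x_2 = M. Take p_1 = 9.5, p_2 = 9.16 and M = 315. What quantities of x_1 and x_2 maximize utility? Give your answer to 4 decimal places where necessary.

x_1* = 28.4388, x_2* = 4.8943

Numerically x_2/x_1 = 0.172098, so x_1* = 315/(9.5 + 9.16·0.172098) = 28.4388 and x_2* = 0.172098·28.4388 = 4.8943.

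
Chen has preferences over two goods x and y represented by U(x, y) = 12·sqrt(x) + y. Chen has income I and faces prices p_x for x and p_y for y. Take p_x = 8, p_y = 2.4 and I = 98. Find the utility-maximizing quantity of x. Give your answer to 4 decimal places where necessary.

x* = 3.24

Solve: √x = 6·p_y/p_x, so x*(p_x,p_y) = (6·p_y/p_x)², and y* = (I − p_x·x*)/p_y.
Plugging in: x* = (6·2.4/8)² = 3.24.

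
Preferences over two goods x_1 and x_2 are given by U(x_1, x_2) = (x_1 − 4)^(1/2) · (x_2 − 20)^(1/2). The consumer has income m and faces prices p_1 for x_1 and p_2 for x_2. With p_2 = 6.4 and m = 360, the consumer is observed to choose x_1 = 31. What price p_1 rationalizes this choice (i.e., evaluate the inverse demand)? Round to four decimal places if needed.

MRS = (x_2−20)/(x_1−4). Tangency with p_1/p_2 gives x_2−20 = (p_1/p_2)·(x_1−4).
After buying the subsistence bundle (4, 20), a share 0.5 of the remaining income goes to x_1: x_1* = 4 + 0.5·(m − 4p_1 − 20p_2)/p_1.
Set x_1* = 31 in the demand function and solve for p_1: p_1 = 4.

p_1 = 4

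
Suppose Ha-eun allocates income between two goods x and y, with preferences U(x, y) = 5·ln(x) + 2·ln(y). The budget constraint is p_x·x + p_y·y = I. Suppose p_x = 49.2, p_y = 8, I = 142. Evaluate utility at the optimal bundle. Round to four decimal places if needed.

V = 6.8646

Tangency: MRS = (5/2)·y/x = p_x/p_y.
Rearranging, p_y·y = (2/5)·p_x·x. Substituting into the budget gives p_x·x·(1 + (2/5)) = I.
Demand: x*(p_x,p_y,I) = 5/7·I/p_x and y* = 2/7·I/p_y.
At p_x=49.2, p_y=8, I=142: x* = 5/7·142/49.2 = 2.0616, y* = 5.0714.
Utility at the optimum: U(2.0616, 5.0714) = 6.8646.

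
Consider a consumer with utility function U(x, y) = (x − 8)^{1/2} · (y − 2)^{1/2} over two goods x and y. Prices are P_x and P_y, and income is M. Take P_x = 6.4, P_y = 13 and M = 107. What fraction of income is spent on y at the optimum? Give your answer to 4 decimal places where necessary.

share on y = 0.3822

Let x' = x−8, y' = y−2. MRS = y'/x' = P_x/P_y.
After buying the subsistence bundle (8, 2), a share 0.5 of the remaining income goes to x: x* = 8 + 0.5·(M − 8P_x − 2P_y)/P_x.
Discretionary income = 107 − 8·6.4 − 2·13 = 29.8; x* = 8 + 0.5·29.8/6.4 = 10.3281; y* = 2 + 0.5·29.8/13 = 3.1462.
Expenditure on y: 13·3.1462 = 40.9; share = 0.3822.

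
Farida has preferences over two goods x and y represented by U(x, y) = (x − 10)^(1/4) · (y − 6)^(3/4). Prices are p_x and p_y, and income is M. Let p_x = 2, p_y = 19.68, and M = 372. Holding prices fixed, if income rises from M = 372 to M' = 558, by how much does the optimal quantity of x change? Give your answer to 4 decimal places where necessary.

Δx* = 23.25

After buying the subsistence bundle (10, 6), a share 0.25 of the remaining income goes to x: x* = 10 + 0.25·(M − 10p_x − 6p_y)/p_x.
Discretionary income = 372 − 10·2 − 6·19.68 = 233.92; x* = 10 + 0.25·233.92/2 = 39.24.
At M' = 558: x* = 62.49. Change: 62.49 − 39.24 = 23.25.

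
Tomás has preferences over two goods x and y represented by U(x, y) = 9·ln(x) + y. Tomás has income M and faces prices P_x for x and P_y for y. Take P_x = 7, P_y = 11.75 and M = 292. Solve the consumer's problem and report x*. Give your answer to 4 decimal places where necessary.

Set MRS = P_x/P_y: (9/x)/1 = P_x/P_y.
So x*(P_x,P_y) = 9·P_y/P_x, independent of income; and y* = (M − 9·P_y)/P_y.
At the given prices: x* = 9·11.75/7 = 15.1071.

x* = 15.1071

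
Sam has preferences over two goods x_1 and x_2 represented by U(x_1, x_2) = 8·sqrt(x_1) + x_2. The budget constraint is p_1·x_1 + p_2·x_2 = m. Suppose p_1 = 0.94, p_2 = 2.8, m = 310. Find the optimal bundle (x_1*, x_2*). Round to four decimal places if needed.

Utility is quasi-linear in x_2; the FOC for x_1 is 4/√x_1 = p_1/p_2.
Thus x_1* = (4·p_2/p_1)² — independent of m — with the rest of income spent on x_2.
Plugging in: x_1* = (4·2.8/0.94)² = 141.9647, x_2* = 63.0547.

x_1* = 141.9647, x_2* = 63.0547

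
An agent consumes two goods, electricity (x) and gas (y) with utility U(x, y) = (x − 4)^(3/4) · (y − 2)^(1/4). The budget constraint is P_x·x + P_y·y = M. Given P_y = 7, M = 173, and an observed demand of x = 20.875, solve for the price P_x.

P_x = 6

Let x' = x−4, y' = y−2. MRS = 3·y'/x' = P_x/P_y.
After buying the subsistence bundle (4, 2), a share 0.75 of the remaining income goes to x: x* = 4 + 0.75·(M − 4P_x − 2P_y)/P_x.
Set x* = 20.875 in the demand function and solve for P_x: P_x = 6.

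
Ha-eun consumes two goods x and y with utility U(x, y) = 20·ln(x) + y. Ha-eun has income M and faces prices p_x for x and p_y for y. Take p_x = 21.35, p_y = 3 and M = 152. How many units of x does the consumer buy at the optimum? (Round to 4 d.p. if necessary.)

MU_x = 20/x, MU_y = 1. Tangency: 20/x = p_x/p_y.
So x*(p_x,p_y) = 20·p_y/p_x, independent of income; and y* = (M − 20·p_y)/p_y.
At the given prices: x* = 20·3/21.35 = 2.8103.

x* = 2.8103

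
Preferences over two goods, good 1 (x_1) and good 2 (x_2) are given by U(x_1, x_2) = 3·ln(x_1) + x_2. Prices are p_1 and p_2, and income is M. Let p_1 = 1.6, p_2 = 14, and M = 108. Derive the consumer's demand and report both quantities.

MU_x_1 = 3/x_1, MU_x_2 = 1. Tangency: 3/x_1 = p_1/p_2.
So x_1*(p_1,p_2) = 3·p_2/p_1, independent of income; and x_2* = (M − 3·p_2)/p_2.
At the given prices: x_1* = 3·14/1.6 = 26.25, and x_2* = 4.7143.

x_1* = 26.25, x_2* = 4.7143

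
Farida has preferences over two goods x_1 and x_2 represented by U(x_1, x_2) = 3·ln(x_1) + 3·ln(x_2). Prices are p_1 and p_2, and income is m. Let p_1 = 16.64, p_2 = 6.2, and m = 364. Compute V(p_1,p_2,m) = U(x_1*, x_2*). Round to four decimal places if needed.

Demand: x_1*(p_1,p_2,m) = 0.5·m/p_1 and x_2* = 0.5·m/p_2.
At p_1=16.64, p_2=6.2, m=364: x_1* = 0.5·364/16.64 = 10.9375, x_2* = 29.3548.
Utility at the optimum: U(10.9375, 29.3548) = 17.315.

V = 17.315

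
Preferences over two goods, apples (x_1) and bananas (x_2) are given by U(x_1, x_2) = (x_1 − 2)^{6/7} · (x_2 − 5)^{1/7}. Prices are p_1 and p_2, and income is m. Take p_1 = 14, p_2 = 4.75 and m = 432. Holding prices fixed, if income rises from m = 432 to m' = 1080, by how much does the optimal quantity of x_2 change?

Δx_2* = 19.4887

MRS = 6·(x_2−5)/(x_1−2). Tangency with p_1/p_2 gives x_2−5 = (1/6)·(p_1/p_2)·(x_1−2).
Substituting into the budget: x_1* = 2 + 6/7·(m − 2·p_1 − 5·p_2)/p_1, and x_2* = 5 + 1/7·(…)/p_2.
Discretionary income = 432 − 2·14 − 5·4.75 = 380.25; x_2* = 5 + 1/7·380.25/4.75 = 16.4361.
At m' = 1080: x_2* = 35.9248. Change: 35.9248 − 16.4361 = 19.4887.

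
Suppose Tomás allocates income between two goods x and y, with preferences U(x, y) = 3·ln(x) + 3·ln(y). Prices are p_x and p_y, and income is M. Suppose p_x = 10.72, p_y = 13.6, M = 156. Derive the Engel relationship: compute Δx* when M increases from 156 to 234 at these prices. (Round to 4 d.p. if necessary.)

Δx* = 3.6381

The MRS is y/x. Set MRS = p_x/p_y.
So 3·p_y·y = 3·p_x·x; combined with the budget, a share 0.5 of income goes to x.
Demand: x*(p_x,p_y,M) = 0.5·M/p_x and y* = 0.5·M/p_y.
At p_x=10.72, p_y=13.6, M=156: x* = 0.5·156/10.72 = 7.2761.
At M' = 234: x* = 10.9142. Change: 10.9142 − 7.2761 = 3.6381.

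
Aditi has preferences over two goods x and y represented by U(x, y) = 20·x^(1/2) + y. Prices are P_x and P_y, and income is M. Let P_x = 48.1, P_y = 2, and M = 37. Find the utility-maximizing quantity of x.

Solve: √x = 10·P_y/P_x, so x*(P_x,P_y) = (10·P_y/P_x)², and y* = (M − P_x·x*)/P_y.
Plugging in: x* = (10·2/48.1)² = 0.1729.

x* = 0.1729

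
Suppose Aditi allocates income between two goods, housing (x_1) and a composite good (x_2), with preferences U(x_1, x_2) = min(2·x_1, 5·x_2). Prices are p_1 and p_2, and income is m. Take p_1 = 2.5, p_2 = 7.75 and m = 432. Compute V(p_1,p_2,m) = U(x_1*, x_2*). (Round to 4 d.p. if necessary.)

Leontief preferences: the optimum is at the kink where x_1/5 = x_2/2, i.e. x_2 = (2/5)·x_1.
Budget: p_1·x_1 + p_2·(2/5)·x_1 = m, so (5·p_1 + 2·p_2)·x_1 = 5·m.
Demand: x_1*(p_1,p_2,m) = 5·m/(5·p_1 + 2·p_2), x_2* = 2·m/(5·p_1 + 2·p_2).
Here 5·2.5 + 2·7.75 = 28, giving x_1* = 77.1429 and x_2* = 30.8571.
Utility at the optimum: U(77.1429, 30.8571) = 154.2857.

V = 154.2857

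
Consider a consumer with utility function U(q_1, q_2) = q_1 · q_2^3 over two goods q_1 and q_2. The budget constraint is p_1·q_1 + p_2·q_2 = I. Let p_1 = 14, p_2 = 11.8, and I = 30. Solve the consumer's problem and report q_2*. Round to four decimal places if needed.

q_2* = 1.9068

The MRS is (1/3)·q_2/q_1. Set MRS = p_1/p_2.
So p_2·q_2 = 3·p_1·q_1; combined with the budget, a share 0.25 of income goes to q_1.
Demand: q_1*(p_1,p_2,I) = 0.25·I/p_1 and q_2* = 0.75·I/p_2.
At p_1=14, p_2=11.8, I=30: q_2* = 0.75·30/11.8 = 1.9068.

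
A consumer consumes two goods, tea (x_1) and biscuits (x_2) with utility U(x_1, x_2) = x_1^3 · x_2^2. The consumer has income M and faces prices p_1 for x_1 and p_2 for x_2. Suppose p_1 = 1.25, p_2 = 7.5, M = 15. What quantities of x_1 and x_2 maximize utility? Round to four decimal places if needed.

x_1* = 7.2, x_2* = 0.8

MU_x_1/MU_x_2 = (3·x_2)/(2·x_1); tangency sets this equal to p_1/p_2.
Rearranging, p_2·x_2 = (2/3)·p_1·x_1. Substituting into the budget gives p_1·x_1·(1 + (2/3)) = M.
Demand: x_1*(p_1,p_2,M) = 0.6·M/p_1 and x_2* = 0.4·M/p_2.
At p_1=1.25, p_2=7.5, M=15: x_1* = 0.6·15/1.25 = 7.2, x_2* = 0.8.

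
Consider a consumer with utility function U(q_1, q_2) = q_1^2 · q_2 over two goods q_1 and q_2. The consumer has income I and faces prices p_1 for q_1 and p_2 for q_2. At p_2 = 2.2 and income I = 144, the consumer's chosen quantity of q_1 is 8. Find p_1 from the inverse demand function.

p_1 = 12

The MRS is 2·q_2/q_1. Set MRS = p_1/p_2.
So 2·p_2·q_2 = p_1·q_1; combined with the budget, a share 2/3 of income goes to q_1.
Demand: q_1*(p_1,p_2,I) = 2/3·I/p_1 and q_2* = 1/3·I/p_2.
Set q_1* = 8 in the demand function and solve for p_1: p_1 = 12.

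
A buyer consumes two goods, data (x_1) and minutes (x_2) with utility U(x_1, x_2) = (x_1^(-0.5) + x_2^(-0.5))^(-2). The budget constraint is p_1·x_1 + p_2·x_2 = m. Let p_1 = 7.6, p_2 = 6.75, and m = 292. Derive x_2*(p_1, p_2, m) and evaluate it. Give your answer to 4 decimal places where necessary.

x_2* = 21.2021

MU_x_1 ∝ x_1^(-1.5), MU_x_2 ∝ x_2^(-1.5), so MRS = (x_2/x_1)^(1.5) = p_1/p_2.
Hence x_2/x_1 = (p_1/p_2)^(1/(1.5)), i.e. raised to the 2/3 power.
With the ratio pinned down, the budget gives x_1* = m/(p_1 + p_2·(x_2/x_1)) and x_2* = (x_2/x_1)·x_1*.
Numerically x_2/x_1 = 1.082281, so x_1* = 292/(7.6 + 6.75·1.082281) = 19.5902 and x_2* = 1.082281·19.5902 = 21.2021.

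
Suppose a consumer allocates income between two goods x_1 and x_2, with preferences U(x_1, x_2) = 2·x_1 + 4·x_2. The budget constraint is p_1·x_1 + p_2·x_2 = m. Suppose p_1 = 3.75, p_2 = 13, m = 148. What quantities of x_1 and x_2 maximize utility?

Numerically: x_1* = 39.4667, x_2* = 0.

x_1* = 39.4667, x_2* = 0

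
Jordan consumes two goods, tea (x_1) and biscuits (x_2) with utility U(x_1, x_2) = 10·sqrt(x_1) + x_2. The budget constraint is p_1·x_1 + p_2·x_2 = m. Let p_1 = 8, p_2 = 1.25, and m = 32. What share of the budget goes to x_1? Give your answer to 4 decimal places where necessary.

share on x_1 = 0.1526

Set MRS = p_1/p_2: 5·x_1^(−1/2) = p_1/p_2.
Thus x_1* = (5·p_2/p_1)² — independent of m — with the rest of income spent on x_2.
Plugging in: x_1* = (5·1.25/8)² = 0.6104, x_2* = 21.6938.
Expenditure on x_1: 8·0.6104 = 4.8828; share = 0.1526.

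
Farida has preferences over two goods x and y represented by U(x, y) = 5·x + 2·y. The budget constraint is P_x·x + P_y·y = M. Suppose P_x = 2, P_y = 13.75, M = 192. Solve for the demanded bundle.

x* = 96, y* = 0

Linear utility — the consumer picks whichever good has higher MU/price: 5/2 = 2.5 vs 2/13.75 = 0.1455.
x gives more utility per dollar, so spend all income on x: x* = M/P_x, y* = 0.
Numerically: x* = 96, y* = 0.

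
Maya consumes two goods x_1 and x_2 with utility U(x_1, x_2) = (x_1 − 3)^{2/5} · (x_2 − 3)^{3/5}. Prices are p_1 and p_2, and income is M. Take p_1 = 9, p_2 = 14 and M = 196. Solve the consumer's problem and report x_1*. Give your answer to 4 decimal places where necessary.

x_1* = 8.6444

Let x_1' = x_1−3, x_2' = x_2−3. MRS = (2/3)·x_2'/x_1' = p_1/p_2.
Substituting into the budget: x_1* = 3 + 0.4·(M − 3·p_1 − 3·p_2)/p_1, and x_2* = 3 + 0.6·(…)/p_2.
Discretionary income = 196 − 3·9 − 3·14 = 127; x_1* = 3 + 0.4·127/9 = 8.6444.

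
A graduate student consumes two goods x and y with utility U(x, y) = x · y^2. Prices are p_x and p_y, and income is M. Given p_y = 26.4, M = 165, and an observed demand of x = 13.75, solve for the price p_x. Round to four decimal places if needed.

p_x = 4

MU_x/MU_y = (y)/(2·x); tangency sets this equal to p_x/p_y.
Rearranging, p_y·y = 2·p_x·x. Substituting into the budget gives p_x·x·(1 + 2) = M.
Demand: x*(p_x,p_y,M) = 1/3·M/p_x and y* = 2/3·M/p_y.
Set x* = 13.75 in the demand function and solve for p_x: p_x = 4.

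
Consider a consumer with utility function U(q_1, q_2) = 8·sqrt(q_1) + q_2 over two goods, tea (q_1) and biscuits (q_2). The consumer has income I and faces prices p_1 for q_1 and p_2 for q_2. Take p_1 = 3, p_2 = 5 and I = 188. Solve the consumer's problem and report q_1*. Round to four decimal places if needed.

MU_q_1 = 4/√q_1, MU_q_2 = 1. Tangency: 4/√q_1 = p_1/p_2.
Solve: √q_1 = 4·p_2/p_1, so q_1*(p_1,p_2) = (4·p_2/p_1)², and q_2* = (I − p_1·q_1*)/p_2.
Plugging in: q_1* = (4·5/3)² = 44.4444.

q_1* = 44.4444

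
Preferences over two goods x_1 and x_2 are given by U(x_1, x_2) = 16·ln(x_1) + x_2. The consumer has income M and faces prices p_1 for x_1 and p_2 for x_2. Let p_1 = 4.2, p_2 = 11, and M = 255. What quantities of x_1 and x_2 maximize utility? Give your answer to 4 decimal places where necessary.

MU_x_1 = 16/x_1, MU_x_2 = 1. Tangency: 16/x_1 = p_1/p_2.
So x_1*(p_1,p_2) = 16·p_2/p_1, independent of income; and x_2* = (M − 16·p_2)/p_2.
At the given prices: x_1* = 16·11/4.2 = 41.9048, and x_2* = 7.1818.

x_1* = 41.9048, x_2* = 7.1818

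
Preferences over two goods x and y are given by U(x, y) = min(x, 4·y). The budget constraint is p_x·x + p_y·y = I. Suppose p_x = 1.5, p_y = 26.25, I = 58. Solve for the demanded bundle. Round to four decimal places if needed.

Leontief preferences: the optimum is at the kink where x/4 = y/1, i.e. y = (1/4)·x.
Budget: p_x·x + p_y·(1/4)·x = I, so (4·p_x + p_y)·x = 4·I.
Demand: x*(p_x,p_y,I) = 4·I/(4·p_x + p_y), y* = I/(4·p_x + p_y).
Here 4·1.5 + 26.25 = 32.25, giving x* = 7.1938 and y* = 1.7984.

x* = 7.1938, y* = 1.7984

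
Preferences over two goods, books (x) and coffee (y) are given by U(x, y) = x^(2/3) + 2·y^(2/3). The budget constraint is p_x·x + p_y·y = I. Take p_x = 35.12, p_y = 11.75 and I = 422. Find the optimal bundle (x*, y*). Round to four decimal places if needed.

x* = 0.1658, y* = 35.4193

From the CES first-order condition, (1/2)·(y/x)^(1/3) = p_x/p_y.
Solve for the ratio: y/x = [2·p_x/p_y]^(3).
Substitute y = (y/x)·x into the budget: x* = I/(p_x + p_y·(y/x)).
Numerically y/x = 213.619015, so x* = 422/(35.12 + 11.75·213.619015) = 0.1658 and y* = 213.619015·0.1658 = 35.4193.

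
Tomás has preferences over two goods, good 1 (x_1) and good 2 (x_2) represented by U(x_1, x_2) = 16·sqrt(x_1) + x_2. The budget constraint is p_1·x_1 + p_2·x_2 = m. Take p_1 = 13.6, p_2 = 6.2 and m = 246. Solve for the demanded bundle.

Set MRS = p_1/p_2: 8·x_1^(−1/2) = p_1/p_2.
Solve: √x_1 = 8·p_2/p_1, so x_1*(p_1,p_2) = (8·p_2/p_1)², and x_2* = (m − p_1·x_1*)/p_2.
Plugging in: x_1* = (8·6.2/13.6)² = 13.301, x_2* = 10.5009.

x_1* = 13.301, x_2* = 10.5009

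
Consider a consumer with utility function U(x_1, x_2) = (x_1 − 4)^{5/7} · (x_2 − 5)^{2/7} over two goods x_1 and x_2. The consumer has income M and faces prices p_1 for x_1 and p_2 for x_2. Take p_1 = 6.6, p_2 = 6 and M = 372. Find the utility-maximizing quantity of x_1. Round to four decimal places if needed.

x_1* = 38.1558

MRS = (5/2)·(x_2−5)/(x_1−4). Tangency with p_1/p_2 gives x_2−5 = (2/5)·(p_1/p_2)·(x_1−4).
After buying the subsistence bundle (4, 5), a share 5/7 of the remaining income goes to x_1: x_1* = 4 + 5/7·(M − 4p_1 − 5p_2)/p_1.
Discretionary income = 372 − 4·6.6 − 5·6 = 315.6; x_1* = 4 + 5/7·315.6/6.6 = 38.1558.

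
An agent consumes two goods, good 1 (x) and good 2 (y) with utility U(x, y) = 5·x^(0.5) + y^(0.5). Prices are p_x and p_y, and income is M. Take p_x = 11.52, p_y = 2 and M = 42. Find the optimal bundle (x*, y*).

x* = 2.9631, y* = 3.9324

MU_x ∝ 5·x^(-0.5), MU_y ∝ y^(-0.5), so MRS = 5·(y/x)^(0.5) = p_x/p_y.
Solve for the ratio: y/x = [(1/5)·p_x/p_y]^(2).
Substitute y = (y/x)·x into the budget: x* = M/(p_x + p_y·(y/x)).
Numerically y/x = 1.327104, so x* = 42/(11.52 + 2·1.327104) = 2.9631 and y* = 1.327104·2.9631 = 3.9324.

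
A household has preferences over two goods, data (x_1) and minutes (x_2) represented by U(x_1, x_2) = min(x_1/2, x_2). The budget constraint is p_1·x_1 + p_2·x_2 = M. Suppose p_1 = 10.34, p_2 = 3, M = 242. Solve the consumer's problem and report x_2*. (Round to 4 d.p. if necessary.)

x_2* = 10.2196

Leontief preferences: the optimum is at the kink where x_1/2 = x_2/1, i.e. x_2 = (1/2)·x_1.
Budget: p_1·x_1 + p_2·(1/2)·x_1 = M, so (2·p_1 + p_2)·x_1 = 2·M.
Demand: x_1*(p_1,p_2,M) = 2·M/(2·p_1 + p_2), x_2* = M/(2·p_1 + p_2).
Here 2·10.34 + 3 = 23.68, giving x_2* = 10.2196.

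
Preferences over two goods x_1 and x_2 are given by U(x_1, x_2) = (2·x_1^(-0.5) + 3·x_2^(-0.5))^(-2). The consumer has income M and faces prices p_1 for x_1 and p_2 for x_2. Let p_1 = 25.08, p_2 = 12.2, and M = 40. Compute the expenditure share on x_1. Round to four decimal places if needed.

From the CES first-order condition, (2/3)·(x_2/x_1)^(1.5) = p_1/p_2.
Hence x_2/x_1 = ((3/2)·p_1/p_2)^(1/(1.5)), i.e. raised to the 2/3 power.
With the ratio pinned down, the budget gives x_1* = M/(p_1 + p_2·(x_2/x_1)) and x_2* = (x_2/x_1)·x_1*.
Numerically x_2/x_1 = 2.118553, so x_1* = 40/(25.08 + 12.2·2.118553) = 0.7854 and x_2* = 2.118553·0.7854 = 1.664.
Expenditure on x_1: 25.08·0.7854 = 19.699; share = 0.4925.

share on x_1 = 0.4925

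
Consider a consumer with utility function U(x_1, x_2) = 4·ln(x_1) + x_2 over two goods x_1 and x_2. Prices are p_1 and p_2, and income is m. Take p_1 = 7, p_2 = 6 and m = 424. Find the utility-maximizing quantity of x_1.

At the given prices: x_1* = 4·6/7 = 3.4286.

x_1* = 3.4286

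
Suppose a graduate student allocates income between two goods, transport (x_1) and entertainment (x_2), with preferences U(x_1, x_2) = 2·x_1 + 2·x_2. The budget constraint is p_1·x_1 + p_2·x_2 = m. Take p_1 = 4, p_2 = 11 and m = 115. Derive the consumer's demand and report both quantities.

x_1 gives more utility per dollar, so spend all income on x_1: x_1* = m/p_1, x_2* = 0.
Numerically: x_1* = 28.75, x_2* = 0.

x_1* = 28.75, x_2* = 0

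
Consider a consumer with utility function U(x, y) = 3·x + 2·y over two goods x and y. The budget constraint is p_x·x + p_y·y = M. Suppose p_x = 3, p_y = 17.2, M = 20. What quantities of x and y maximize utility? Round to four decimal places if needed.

Linear utility — the consumer picks whichever good has higher MU/price: 3/3 = 1 vs 2/17.2 = 0.1163.
x gives more utility per dollar, so spend all income on x: x* = M/p_x, y* = 0.
Numerically: x* = 6.6667, y* = 0.

x* = 6.6667, y* = 0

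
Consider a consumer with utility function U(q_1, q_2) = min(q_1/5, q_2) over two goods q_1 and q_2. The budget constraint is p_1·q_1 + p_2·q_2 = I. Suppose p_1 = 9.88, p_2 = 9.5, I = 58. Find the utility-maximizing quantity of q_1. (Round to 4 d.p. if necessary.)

With perfect complements, no substitution: consume in ratio q_1:q_2 = 5:1.
Budget: p_1·q_1 + p_2·(1/5)·q_1 = I, so (5·p_1 + p_2)·q_1 = 5·I.
Demand: q_1*(p_1,p_2,I) = 5·I/(5·p_1 + p_2), q_2* = I/(5·p_1 + p_2).
Here 5·9.88 + 9.5 = 58.9, giving q_1* = 4.9236.

q_1* = 4.9236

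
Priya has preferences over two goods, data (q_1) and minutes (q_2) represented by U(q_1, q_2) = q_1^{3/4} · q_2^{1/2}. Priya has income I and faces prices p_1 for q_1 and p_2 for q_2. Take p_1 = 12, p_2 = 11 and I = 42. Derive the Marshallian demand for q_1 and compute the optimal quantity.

MU_q_1/MU_q_2 = (0.75·q_2)/(0.5·q_1); tangency sets this equal to p_1/p_2.
Rearranging, p_2·q_2 = (2/3)·p_1·q_1. Substituting into the budget gives p_1·q_1·(1 + (2/3)) = I.
Demand: q_1*(p_1,p_2,I) = 0.6·I/p_1 and q_2* = 0.4·I/p_2.
At p_1=12, p_2=11, I=42: q_1* = 0.6·42/12 = 2.1.

q_1* = 2.1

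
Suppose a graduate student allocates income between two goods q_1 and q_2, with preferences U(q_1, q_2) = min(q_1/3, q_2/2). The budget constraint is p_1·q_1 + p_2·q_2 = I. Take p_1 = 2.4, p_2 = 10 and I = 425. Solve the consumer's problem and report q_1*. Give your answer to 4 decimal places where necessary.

Leontief preferences: the optimum is at the kink where q_1/3 = q_2/2, i.e. q_2 = (2/3)·q_1.
Budget: p_1·q_1 + p_2·(2/3)·q_1 = I, so (3·p_1 + 2·p_2)·q_1 = 3·I.
Demand: q_1*(p_1,p_2,I) = 3·I/(3·p_1 + 2·p_2), q_2* = 2·I/(3·p_1 + 2·p_2).
Here 3·2.4 + 2·10 = 27.2, giving q_1* = 46.875.

q_1* = 46.875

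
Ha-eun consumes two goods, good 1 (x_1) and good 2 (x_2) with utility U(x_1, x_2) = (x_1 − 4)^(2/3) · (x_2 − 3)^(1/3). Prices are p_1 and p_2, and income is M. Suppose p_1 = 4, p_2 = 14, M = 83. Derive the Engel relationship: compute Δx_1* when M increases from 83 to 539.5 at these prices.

Δx_1* = 76.0833

After buying the subsistence bundle (4, 3), a share 2/3 of the remaining income goes to x_1: x_1* = 4 + 2/3·(M − 4p_1 − 3p_2)/p_1.
Discretionary income = 83 − 4·4 − 3·14 = 25; x_1* = 4 + 2/3·25/4 = 8.1667.
At M' = 539.5: x_1* = 84.25. Change: 84.25 − 8.1667 = 76.0833.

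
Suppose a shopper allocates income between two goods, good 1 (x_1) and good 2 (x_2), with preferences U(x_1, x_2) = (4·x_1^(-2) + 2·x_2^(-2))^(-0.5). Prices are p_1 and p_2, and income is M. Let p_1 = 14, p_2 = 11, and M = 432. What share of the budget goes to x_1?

MU_x_1 ∝ 4·x_1^(-3), MU_x_2 ∝ 2·x_2^(-3), so MRS = 2·(x_2/x_1)^(3) = p_1/p_2.
Hence x_2/x_1 = ((1/2)·p_1/p_2)^(1/(3)), i.e. raised to the 1/3 power.
With the ratio pinned down, the budget gives x_1* = M/(p_1 + p_2·(x_2/x_1)) and x_2* = (x_2/x_1)·x_1*.
Numerically x_2/x_1 = 0.860139, so x_1* = 432/(14 + 11·0.860139) = 18.4131 and x_2* = 0.860139·18.4131 = 15.8378.
Expenditure on x_1: 14·18.4131 = 257.7838; share = 0.5967.

share on x_1 = 0.5967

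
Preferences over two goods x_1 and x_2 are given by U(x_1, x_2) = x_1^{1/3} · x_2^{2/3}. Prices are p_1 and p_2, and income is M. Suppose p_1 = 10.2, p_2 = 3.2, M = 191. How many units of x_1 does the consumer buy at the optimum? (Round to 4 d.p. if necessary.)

x_1* = 6.2418

MU_x_1/MU_x_2 = (1/3·x_2)/(2/3·x_1); tangency sets this equal to p_1/p_2.
So 1/3·p_2·x_2 = 2/3·p_1·x_1; combined with the budget, a share 1/3 of income goes to x_1.
Demand: x_1*(p_1,p_2,M) = 1/3·M/p_1 and x_2* = 2/3·M/p_2.
At p_1=10.2, p_2=3.2, M=191: x_1* = 1/3·191/10.2 = 6.2418.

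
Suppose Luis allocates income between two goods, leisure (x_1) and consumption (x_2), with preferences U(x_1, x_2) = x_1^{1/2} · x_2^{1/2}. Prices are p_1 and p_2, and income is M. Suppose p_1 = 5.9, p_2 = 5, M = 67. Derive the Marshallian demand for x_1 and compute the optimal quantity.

MU_x_1/MU_x_2 = (0.5·x_2)/(0.5·x_1); tangency sets this equal to p_1/p_2.
Rearranging, p_2·x_2 = p_1·x_1. Substituting into the budget gives p_1·x_1·(1 + 1) = M.
Demand: x_1*(p_1,p_2,M) = 0.5·M/p_1 and x_2* = 0.5·M/p_2.
At p_1=5.9, p_2=5, M=67: x_1* = 0.5·67/5.9 = 5.678.

x_1* = 5.678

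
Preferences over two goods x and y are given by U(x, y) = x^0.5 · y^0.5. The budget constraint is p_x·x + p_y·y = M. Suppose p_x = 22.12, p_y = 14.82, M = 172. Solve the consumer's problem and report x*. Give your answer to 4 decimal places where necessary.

Tangency: MRS = y/x = p_x/p_y.
Rearranging, p_y·y = p_x·x. Substituting into the budget gives p_x·x·(1 + 1) = M.
Demand: x*(p_x,p_y,M) = 0.5·M/p_x and y* = 0.5·M/p_y.
At p_x=22.12, p_y=14.82, M=172: x* = 0.5·172/22.12 = 3.8879.

x* = 3.8879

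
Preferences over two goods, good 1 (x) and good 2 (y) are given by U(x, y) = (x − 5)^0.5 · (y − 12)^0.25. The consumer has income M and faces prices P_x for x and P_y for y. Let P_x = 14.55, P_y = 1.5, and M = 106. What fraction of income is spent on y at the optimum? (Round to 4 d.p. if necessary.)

share on y = 0.2178

MRS = 2·(y−12)/(x−5). Tangency with P_x/P_y gives y−12 = (1/2)·(P_x/P_y)·(x−5).
Substituting into the budget: x* = 5 + 2/3·(M − 5·P_x − 12·P_y)/P_x, and y* = 12 + 1/3·(…)/P_y.
Discretionary income = 106 − 5·14.55 − 12·1.5 = 15.25; x* = 5 + 2/3·15.25/14.55 = 5.6987; y* = 12 + 1/3·15.25/1.5 = 15.3889.
Expenditure on y: 1.5·15.3889 = 23.0833; share = 0.2178.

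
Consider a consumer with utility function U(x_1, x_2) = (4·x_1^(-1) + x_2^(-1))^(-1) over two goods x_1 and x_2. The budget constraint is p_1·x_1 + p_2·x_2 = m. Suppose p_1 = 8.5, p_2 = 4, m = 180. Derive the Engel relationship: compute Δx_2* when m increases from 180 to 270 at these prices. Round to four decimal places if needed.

MU_x_1 ∝ 4·x_1^(-2), MU_x_2 ∝ x_2^(-2), so MRS = 4·(x_2/x_1)^(2) = p_1/p_2.
Hence x_2/x_1 = ((1/4)·p_1/p_2)^(1/(2)), i.e. raised to the 0.5 power.
Substitute x_2 = (x_2/x_1)·x_1 into the budget: x_1* = m/(p_1 + p_2·(x_2/x_1)).
Numerically x_2/x_1 = 0.728869, so x_1* = 180/(8.5 + 4·0.728869) = 15.7681 and x_2* = 0.728869·15.7681 = 11.4929.
At m' = 270: x_2* = 17.2393. Change: 17.2393 − 11.4929 = 5.7464.

Δx_2* = 5.7464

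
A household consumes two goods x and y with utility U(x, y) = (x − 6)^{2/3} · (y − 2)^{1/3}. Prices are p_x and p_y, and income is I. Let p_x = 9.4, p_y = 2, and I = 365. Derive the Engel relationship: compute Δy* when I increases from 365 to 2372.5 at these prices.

Let x' = x−6, y' = y−2. MRS = 2·y'/x' = p_x/p_y.
Substituting into the budget: x* = 6 + 2/3·(I − 6·p_x − 2·p_y)/p_x, and y* = 2 + 1/3·(…)/p_y.
Discretionary income = 365 − 6·9.4 − 2·2 = 304.6; y* = 2 + 1/3·304.6/2 = 52.7667.
At I' = 2372.5: y* = 387.35. Change: 387.35 − 52.7667 = 334.5833.

Δy* = 334.5833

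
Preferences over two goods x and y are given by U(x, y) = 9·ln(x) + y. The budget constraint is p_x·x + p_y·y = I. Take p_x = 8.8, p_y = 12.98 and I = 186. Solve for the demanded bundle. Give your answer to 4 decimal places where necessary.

So x*(p_x,p_y) = 9·p_y/p_x, independent of income; and y* = (I − 9·p_y)/p_y.
At the given prices: x* = 9·12.98/8.8 = 13.275, and y* = 5.3297.

x* = 13.275, y* = 5.3297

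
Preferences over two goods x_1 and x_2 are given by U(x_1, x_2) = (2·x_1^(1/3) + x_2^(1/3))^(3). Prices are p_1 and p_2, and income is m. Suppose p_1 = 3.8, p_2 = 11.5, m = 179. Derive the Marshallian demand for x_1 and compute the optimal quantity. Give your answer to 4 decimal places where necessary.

From the CES first-order condition, 2·(x_2/x_1)^(2/3) = p_1/p_2.
Hence x_2/x_1 = ((1/2)·p_1/p_2)^(1/(2/3)), i.e. raised to the 1.5 power.
With the ratio pinned down, the budget gives x_1* = m/(p_1 + p_2·(x_2/x_1)) and x_2* = (x_2/x_1)·x_1*.
Numerically x_2/x_1 = 0.067156, so x_1* = 179/(3.8 + 11.5·0.067156) = 39.1489.

x_1* = 39.1489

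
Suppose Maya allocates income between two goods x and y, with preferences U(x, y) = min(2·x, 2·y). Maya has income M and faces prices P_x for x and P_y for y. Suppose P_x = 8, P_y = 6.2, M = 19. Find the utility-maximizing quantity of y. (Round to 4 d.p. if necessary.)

y* = 1.338

Leontief preferences: the optimum is at the kink where x/2 = y/2, i.e. y = x.
Budget: P_x·x + P_y·x = M, so (2·P_x + 2·P_y)·x = 2·M.
Demand: x*(P_x,P_y,M) = 2·M/(2·P_x + 2·P_y), y* = 2·M/(2·P_x + 2·P_y).
Here 2·8 + 2·6.2 = 28.4, giving y* = 1.338.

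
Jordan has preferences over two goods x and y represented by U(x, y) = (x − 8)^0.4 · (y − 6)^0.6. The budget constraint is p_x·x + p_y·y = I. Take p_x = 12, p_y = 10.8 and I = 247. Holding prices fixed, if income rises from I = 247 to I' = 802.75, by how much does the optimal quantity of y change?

Substituting into the budget: x* = 8 + 0.4·(I − 8·p_x − 6·p_y)/p_x, and y* = 6 + 0.6·(…)/p_y.
Discretionary income = 247 − 8·12 − 6·10.8 = 86.2; y* = 6 + 0.6·86.2/10.8 = 10.7889.
At I' = 802.75: y* = 41.6639. Change: 41.6639 − 10.7889 = 30.875.

Δy* = 30.875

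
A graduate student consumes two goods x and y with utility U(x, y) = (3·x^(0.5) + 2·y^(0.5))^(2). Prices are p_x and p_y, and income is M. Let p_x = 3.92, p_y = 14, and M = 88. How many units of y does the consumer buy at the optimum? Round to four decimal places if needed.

Substitute y = (y/x)·x into the budget: x* = M/(p_x + p_y·(y/x)).
Numerically y/x = 0.034844, so x* = 88/(3.92 + 14·0.034844) = 19.9645 and y* = 0.034844·19.9645 = 0.6957.

y* = 0.6957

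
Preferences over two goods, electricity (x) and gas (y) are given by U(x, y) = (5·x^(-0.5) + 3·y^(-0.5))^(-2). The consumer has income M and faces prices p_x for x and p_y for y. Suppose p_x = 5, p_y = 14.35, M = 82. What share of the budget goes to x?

MU_x ∝ 5·x^(-1.5), MU_y ∝ 3·y^(-1.5), so MRS = (5/3)·(y/x)^(1.5) = p_x/p_y.
Solve for the ratio: y/x = [(3/5)·p_x/p_y]^(2/3).
Substitute y = (y/x)·x into the budget: x* = M/(p_x + p_y·(y/x)).
Numerically y/x = 0.352246, so x* = 82/(5 + 14.35·0.352246) = 8.1554 and y* = 0.352246·8.1554 = 2.8727.
Expenditure on x: 5·8.1554 = 40.7768; share = 0.4973.

share on x = 0.4973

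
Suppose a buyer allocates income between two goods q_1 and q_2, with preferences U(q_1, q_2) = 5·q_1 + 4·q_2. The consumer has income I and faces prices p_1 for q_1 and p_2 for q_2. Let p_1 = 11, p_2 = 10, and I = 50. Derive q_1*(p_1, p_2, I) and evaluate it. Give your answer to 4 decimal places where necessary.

q_1* = 4.5455

Linear utility — the consumer picks whichever good has higher MU/price: 5/11 = 0.4545 vs 4/10 = 0.4.
q_1 gives more utility per dollar, so spend all income on q_1: q_1* = I/p_1, q_2* = 0.
Numerically: q_1* = 4.5455, q_2* = 0.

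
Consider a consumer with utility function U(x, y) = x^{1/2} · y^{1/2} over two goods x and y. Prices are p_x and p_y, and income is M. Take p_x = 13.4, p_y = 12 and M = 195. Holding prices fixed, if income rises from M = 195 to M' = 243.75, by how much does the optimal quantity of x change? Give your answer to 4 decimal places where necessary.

MU_x/MU_y = (0.5·y)/(0.5·x); tangency sets this equal to p_x/p_y.
So 0.5·p_y·y = 0.5·p_x·x; combined with the budget, a share 0.5 of income goes to x.
Demand: x*(p_x,p_y,M) = 0.5·M/p_x and y* = 0.5·M/p_y.
At p_x=13.4, p_y=12, M=195: x* = 0.5·195/13.4 = 7.2761.
At M' = 243.75: x* = 9.0951. Change: 9.0951 − 7.2761 = 1.819.

Δx* = 1.819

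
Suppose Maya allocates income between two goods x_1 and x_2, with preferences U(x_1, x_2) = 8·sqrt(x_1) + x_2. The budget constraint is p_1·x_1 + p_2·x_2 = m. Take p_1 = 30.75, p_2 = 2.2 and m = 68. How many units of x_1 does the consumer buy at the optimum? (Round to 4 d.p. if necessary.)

Solve: √x_1 = 4·p_2/p_1, so x_1*(p_1,p_2) = (4·p_2/p_1)², and x_2* = (m − p_1·x_1*)/p_2.
Plugging in: x_1* = (4·2.2/30.75)² = 0.0819.

x_1* = 0.0819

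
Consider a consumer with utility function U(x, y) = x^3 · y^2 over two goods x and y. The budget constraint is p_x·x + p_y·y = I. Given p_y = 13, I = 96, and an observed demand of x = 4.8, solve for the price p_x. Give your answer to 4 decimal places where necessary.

Tangency: MRS = (3/2)·y/x = p_x/p_y.
Rearranging, p_y·y = (2/3)·p_x·x. Substituting into the budget gives p_x·x·(1 + (2/3)) = I.
Demand: x*(p_x,p_y,I) = 0.6·I/p_x and y* = 0.4·I/p_y.
Set x* = 4.8 in the demand function and solve for p_x: p_x = 12.

p_x = 12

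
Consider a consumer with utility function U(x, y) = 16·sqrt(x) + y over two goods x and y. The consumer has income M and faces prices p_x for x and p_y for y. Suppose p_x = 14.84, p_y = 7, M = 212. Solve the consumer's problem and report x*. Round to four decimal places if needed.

MU_x = 8/√x, MU_y = 1. Tangency: 8/√x = p_x/p_y.
Solve: √x = 8·p_y/p_x, so x*(p_x,p_y) = (8·p_y/p_x)², and y* = (M − p_x·x*)/p_y.
Plugging in: x* = (8·7/14.84)² = 14.2399.

x* = 14.2399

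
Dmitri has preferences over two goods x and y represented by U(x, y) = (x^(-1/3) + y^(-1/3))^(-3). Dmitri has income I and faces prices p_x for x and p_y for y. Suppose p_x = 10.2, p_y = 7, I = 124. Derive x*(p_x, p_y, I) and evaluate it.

x* = 6.3643

From the CES first-order condition, (y/x)^(4/3) = p_x/p_y.
Solve for the ratio: y/x = [p_x/p_y]^(0.75).
Substitute y = (y/x)·x into the budget: x* = I/(p_x + p_y·(y/x)).
Numerically y/x = 1.326254, so x* = 124/(10.2 + 7·1.326254) = 6.3643.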